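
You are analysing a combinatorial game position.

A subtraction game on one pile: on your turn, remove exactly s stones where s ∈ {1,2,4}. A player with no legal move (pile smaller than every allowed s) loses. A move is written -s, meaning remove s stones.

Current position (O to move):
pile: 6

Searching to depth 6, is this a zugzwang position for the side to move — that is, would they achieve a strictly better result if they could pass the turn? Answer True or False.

zugzwang(6, O) = True

[6] O move#1: -1:-1/5*, -2:-1/4, -4:-1/2
[5] X move#2: -1:-1/4, -2:+1/3*, -4:-1/1
[3] O move#3: -1:-1/2*, -2:-1/1
[2] X move#4: -1:-1/1, -2:+1/0*
[0] end (terminal -1, O#5); searched 6 to 6
if O skipped the turn, X would face:
~ [6] X move#1: -1:-1/5*, -2:-1/4, -4:-1/2
~ [5] O move#2: -1:-1/4, -2:+1/3*, -4:-1/1
~ [3] X move#3: -1:-1/2*, -2:-1/1
~ [2] O move#4: -1:-1/1, -2:+1/0*
~ [0] end (terminal -1, X#5); searched 6 to 6
compare (O): move=-1 vs pass=+1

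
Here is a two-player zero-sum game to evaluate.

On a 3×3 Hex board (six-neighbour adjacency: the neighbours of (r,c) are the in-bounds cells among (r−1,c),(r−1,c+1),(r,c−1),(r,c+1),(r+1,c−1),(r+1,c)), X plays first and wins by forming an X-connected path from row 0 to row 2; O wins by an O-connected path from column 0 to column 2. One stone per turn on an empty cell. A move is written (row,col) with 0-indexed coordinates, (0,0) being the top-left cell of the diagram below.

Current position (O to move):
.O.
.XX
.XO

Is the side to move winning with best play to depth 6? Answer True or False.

p1 O@[.O./.XX/.XO]: (0,0)[OO./.XX/.XO]-1 (0,2)[.OO/.XX/.XO]+1* (1,0)[.O./OXX/.XO]-1 (2,0)[.O./.XX/OXO]-1
p2 X@[.OO/.XX/.XO]: (0,0)[XOO/.XX/.XO]-1* (1,0)[.OO/XXX/.XO]-1 (2,0)[.OO/.XX/XXO]-1
p3 O@[XOO/.XX/.XO]: (1,0)[XOO/OXX/.XO]+1* (2,0)[XOO/.XX/OXO]-1
p4 X@[XOO/OXX/.XO] terminal -1; root [.O./.XX/.XO] d6

O winning at [.O./.XX/.XO]: True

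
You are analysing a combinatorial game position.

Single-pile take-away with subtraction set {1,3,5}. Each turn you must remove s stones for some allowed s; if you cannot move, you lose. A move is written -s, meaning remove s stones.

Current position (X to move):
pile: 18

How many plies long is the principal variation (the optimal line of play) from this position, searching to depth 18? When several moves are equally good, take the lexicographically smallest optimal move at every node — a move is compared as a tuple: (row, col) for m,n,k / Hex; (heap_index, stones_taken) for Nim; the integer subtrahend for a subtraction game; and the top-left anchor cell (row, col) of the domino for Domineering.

PV length from [18]: 18 plies

[18] X move#1: -1:-1/17*, -3:-1/15, -5:-1/13
[17] O move#2: -1:+1/16*, -3:+1/14, -5:+1/12
[16] X move#3: -1:-1/15*, -3:-1/13, -5:-1/11
[15] O move#4: -1:+1/14*, -3:+1/12, -5:+1/10
[14] X move#5: -1:-1/13*, -3:-1/11, -5:-1/9
[13] O move#6: -1:+1/12*, -3:+1/10, -5:+1/8
[12] X move#7: -1:-1/11*, -3:-1/9, -5:-1/7
[11] O move#8: -1:+1/10*, -3:+1/8, -5:+1/6
[10] X move#9: -1:-1/9*, -3:-1/7, -5:-1/5
[9] O move#10: -1:+1/8*, -3:+1/6, -5:+1/4
[8] X move#11: -1:-1/7*, -3:-1/5, -5:-1/3
[7] O move#12: -1:+1/6*, -3:+1/4, -5:+1/2
[6] X move#13: -1:-1/5*, -3:-1/3, -5:-1/1
[5] O move#14: -1:+1/4*, -3:+1/2, -5:+1/0
[4] X move#15: -1:-1/3*, -3:-1/1
[3] O move#16: -1:+1/2*, -3:+1/0
[2] X move#17: -1:-1/1*
[1] O move#18: -1:+1/0*
[0] end (terminal -1, X#19); searched 18 to 18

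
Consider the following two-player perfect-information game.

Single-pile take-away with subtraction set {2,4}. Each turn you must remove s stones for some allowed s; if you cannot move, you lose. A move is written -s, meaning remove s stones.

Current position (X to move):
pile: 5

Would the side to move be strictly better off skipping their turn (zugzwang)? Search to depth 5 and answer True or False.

zugzwang(5, X) = False

p1 X@[5]: -2[3]-1 -4[1]+1*
p2 O@[1] terminal -1; root [5] d5
if X skipped the turn, O would face:
~ p1 O@[5]: -2[3]-1 -4[1]+1*
~ p2 X@[1] terminal -1; root [5] d5
compare (X): move=+1 vs pass=-1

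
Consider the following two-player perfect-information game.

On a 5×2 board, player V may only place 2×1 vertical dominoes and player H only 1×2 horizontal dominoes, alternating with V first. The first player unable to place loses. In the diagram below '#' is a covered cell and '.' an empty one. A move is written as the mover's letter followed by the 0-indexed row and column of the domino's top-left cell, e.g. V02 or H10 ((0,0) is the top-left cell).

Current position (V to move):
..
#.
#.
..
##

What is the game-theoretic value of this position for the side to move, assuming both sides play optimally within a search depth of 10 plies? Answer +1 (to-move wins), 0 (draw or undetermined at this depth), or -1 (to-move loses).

ply 1, V at ../#./#./../## | V01=-1→.#/##/#./../##*; V11=-1→../##/##/../##; V21=-1→../#./##/.#/##
ply 2, H at .#/##/#./../## | H30=+1→.#/##/#./##/##*
ply 3: .#/##/#./##/## is terminal -1 (V); from ../#./#./../## depth 10

value(../#./#./../##, V) = -1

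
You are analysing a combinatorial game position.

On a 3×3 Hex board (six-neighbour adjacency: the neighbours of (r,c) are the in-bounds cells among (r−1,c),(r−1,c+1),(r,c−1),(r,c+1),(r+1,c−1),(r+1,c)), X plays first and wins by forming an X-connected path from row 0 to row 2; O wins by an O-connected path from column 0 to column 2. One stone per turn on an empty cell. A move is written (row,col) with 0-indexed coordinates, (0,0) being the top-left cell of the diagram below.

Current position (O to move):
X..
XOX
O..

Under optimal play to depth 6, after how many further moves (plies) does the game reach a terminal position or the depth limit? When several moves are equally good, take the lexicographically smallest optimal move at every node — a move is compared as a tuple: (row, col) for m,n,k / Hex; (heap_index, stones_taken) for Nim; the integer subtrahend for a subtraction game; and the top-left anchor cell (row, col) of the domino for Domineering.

PV length from [X../XOX/O..]: 1 ply

p1 O@[X../XOX/O..]: (0,1)[XO./XOX/O..]-1 (0,2)[X.O/XOX/O..]+1* (2,1)[X../XOX/OO.]+1 (2,2)[X../XOX/O.O]+1
p2 X@[X.O/XOX/O..] terminal -1; root [X../XOX/O..] d6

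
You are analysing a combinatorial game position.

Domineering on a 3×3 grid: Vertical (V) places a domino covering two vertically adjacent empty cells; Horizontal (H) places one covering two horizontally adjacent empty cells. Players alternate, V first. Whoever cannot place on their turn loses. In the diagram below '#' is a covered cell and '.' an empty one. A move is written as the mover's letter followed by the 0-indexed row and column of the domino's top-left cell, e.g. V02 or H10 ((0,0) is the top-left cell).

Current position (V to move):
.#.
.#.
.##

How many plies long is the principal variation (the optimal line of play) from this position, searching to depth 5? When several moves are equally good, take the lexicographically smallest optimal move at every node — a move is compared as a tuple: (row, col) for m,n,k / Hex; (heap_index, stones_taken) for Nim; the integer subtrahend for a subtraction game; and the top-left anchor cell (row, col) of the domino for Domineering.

PV length from [.#./.#./.##]: 1 ply

[.#./.#./.##] V move#1: V00:+1/##./##./.##*, V02:+1/.##/.##/.##, V10:+1/.#./##./###
[##./##./.##] end (terminal -1, H#2); searched .#./.#./.## to 5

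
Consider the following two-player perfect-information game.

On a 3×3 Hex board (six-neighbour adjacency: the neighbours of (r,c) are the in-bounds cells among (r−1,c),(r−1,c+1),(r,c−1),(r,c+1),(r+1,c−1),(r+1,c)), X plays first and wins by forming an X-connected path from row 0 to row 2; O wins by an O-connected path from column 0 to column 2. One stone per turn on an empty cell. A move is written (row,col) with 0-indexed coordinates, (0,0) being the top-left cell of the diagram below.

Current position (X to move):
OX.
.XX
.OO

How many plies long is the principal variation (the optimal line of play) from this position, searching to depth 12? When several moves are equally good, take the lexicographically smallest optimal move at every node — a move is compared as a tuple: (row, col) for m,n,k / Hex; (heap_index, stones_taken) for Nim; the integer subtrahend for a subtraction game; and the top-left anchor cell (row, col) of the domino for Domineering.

p1 X@[OX./.XX/.OO]: (0,2)[OXX/.XX/.OO]-1 (1,0)[OX./XXX/.OO]-1 (2,0)[OX./.XX/XOO]+1*
p2 O@[OX./.XX/XOO] terminal -1; root [OX./.XX/.OO] d12

PV length from [OX./.XX/.OO]: 1 ply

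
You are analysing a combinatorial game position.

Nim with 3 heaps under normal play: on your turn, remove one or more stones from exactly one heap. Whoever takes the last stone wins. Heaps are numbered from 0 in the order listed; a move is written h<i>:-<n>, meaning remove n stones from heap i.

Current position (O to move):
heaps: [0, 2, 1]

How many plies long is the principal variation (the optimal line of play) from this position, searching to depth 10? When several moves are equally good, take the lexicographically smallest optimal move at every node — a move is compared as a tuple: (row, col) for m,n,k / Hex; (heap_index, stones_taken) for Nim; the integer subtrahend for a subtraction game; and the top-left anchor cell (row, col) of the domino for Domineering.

PV length from [(0,2,1)]: 3 plies

ply 1, O at (0,2,1) | h1:-1=+1→(0,1,1)*; h1:-2=-1→(0,0,1); h2:-1=-1→(0,2,0)
ply 2, X at (0,1,1) | h1:-1=-1→(0,0,1)*; h2:-1=-1→(0,1,0)
ply 3, O at (0,0,1) | h2:-1=+1→(0,0,0)*
ply 4: (0,0,0) is terminal -1 (X); from (0,2,1) depth 10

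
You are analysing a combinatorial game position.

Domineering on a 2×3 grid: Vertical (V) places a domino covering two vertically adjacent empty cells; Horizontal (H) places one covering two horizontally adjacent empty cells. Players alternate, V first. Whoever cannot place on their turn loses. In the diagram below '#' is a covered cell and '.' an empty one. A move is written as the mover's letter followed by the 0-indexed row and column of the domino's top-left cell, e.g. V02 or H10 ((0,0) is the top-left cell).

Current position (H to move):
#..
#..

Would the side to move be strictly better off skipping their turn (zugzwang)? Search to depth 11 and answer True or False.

zugzwang(#../#.., H) = False

p1 H@[#../#..]: H01[###/#..]+1* H11[#../###]+1
p2 V@[###/#..] terminal -1; root [#../#..] d11
suppose H passes — search the same position with V to move:
pass> p1 V@[#../#..]: V01[##./##.]+1* V02[#.#/#.#]+1
pass> p2 H@[##./##.] terminal -1; root [#../#..] d11
for H: play +1, pass -1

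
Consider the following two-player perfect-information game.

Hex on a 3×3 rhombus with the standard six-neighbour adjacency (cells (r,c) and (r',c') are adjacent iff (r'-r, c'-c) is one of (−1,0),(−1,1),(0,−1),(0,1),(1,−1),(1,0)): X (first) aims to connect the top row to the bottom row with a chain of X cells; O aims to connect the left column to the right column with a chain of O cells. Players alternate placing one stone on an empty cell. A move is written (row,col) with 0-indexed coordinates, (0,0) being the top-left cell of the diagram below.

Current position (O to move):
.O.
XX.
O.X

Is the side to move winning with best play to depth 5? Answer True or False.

O winning at [.O./XX./O.X]: False

p1 O@[.O./XX./O.X]: (0,0)[OO./XX./O.X]-1* (0,2)[.OO/XX./O.X]-1 (1,2)[.O./XXO/O.X]-1 (2,1)[.O./XX./OOX]-1
p2 X@[OO./XX./O.X]: (0,2)[OOX/XX./O.X]+1* (1,2)[OO./XXX/O.X]-1 (2,1)[OO./XX./OXX]-1
p3 O@[OOX/XX./O.X]: (1,2)[OOX/XXO/O.X]-1* (2,1)[OOX/XX./OOX]-1
p4 X@[OOX/XXO/O.X]: (2,1)[OOX/XXO/OXX]+1*
p5 O@[OOX/XXO/OXX] terminal -1; root [.O./XX./O.X] d5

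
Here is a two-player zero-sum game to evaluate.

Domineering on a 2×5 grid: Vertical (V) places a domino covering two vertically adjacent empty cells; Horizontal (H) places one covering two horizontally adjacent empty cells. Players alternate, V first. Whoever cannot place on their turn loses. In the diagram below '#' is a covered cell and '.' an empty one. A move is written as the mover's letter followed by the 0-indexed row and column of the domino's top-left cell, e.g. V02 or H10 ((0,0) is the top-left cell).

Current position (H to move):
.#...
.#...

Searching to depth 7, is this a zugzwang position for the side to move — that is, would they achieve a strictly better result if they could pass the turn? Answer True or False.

zugzwang(.#.../.#..., H) = False

p1 H@[.#.../.#...]: H02[.###./.#...]-1* H03[.#.##/.#...]-1 H12[.#.../.###.]-1 H13[.#.../.#.##]-1
p2 V@[.###./.#...]: V00[####./##...]-1 V04[.####/.#..#]+1*
p3 H@[.####/.#..#]: H12[.####/.####]-1*
p4 V@[.####/.####]: V00[#####/#####]+1*
p5 H@[#####/#####] terminal -1; root [.#.../.#...] d7
suppose H passes — search the same position with V to move:
pass> p1 V@[.#.../.#...]: V00[##.../##...]-1 V02[.##../.##..]-1 V03[.#.#./.#.#.]+1* V04[.#..#/.#..#]-1
pass> p2 H@[.#.#./.#.#.] terminal -1; root [.#.../.#...] d7
for H: play -1, pass -1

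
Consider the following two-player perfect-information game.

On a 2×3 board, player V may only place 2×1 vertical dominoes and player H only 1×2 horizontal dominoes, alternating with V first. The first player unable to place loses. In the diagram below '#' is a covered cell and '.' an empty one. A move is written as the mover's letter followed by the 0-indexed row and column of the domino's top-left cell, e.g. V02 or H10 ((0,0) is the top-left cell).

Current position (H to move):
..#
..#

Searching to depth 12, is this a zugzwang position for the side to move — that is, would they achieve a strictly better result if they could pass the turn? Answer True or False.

zugzwang(..#/..#, H) = False

[..#/..#] H move#1: H00:+1/###/..#*, H10:+1/..#/###
[###/..#] end (terminal -1, V#2); searched ..#/..# to 12
if H skipped the turn, V would face:
~ [..#/..#] V move#1: V00:+1/#.#/#.#*, V01:+1/.##/.##
~ [#.#/#.#] end (terminal -1, H#2); searched ..#/..# to 12
compare (H): move=+1 vs pass=-1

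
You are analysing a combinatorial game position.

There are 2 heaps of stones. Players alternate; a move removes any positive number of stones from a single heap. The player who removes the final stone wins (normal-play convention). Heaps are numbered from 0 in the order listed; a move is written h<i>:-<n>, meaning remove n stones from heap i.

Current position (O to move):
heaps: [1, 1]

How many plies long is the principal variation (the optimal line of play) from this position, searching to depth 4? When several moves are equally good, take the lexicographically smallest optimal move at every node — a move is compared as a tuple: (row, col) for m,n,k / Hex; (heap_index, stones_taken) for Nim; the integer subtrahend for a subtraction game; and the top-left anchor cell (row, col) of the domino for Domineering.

PV length from [(1,1)]: 2 plies

[(1,1)] O move#1: h0:-1:-1/(0,1)*, h1:-1:-1/(1,0)
[(0,1)] X move#2: h1:-1:+1/(0,0)*
[(0,0)] end (terminal -1, O#3); searched (1,1) to 4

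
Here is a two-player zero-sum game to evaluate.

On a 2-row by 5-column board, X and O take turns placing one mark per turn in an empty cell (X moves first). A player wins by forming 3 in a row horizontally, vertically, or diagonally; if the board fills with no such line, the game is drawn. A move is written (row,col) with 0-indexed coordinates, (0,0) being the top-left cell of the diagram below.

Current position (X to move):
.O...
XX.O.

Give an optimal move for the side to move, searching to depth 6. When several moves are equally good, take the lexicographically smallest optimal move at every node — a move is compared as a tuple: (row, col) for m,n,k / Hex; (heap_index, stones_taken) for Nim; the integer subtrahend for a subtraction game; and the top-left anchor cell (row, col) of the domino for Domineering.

X's best at [.O.../XX.O.]: (1,2)

ply 1, X at .O.../XX.O. | (0,0)=+0→XO.../XX.O.; (0,2)=+0→.OX../XX.O.; (0,3)=+0→.O.X./XX.O.; (0,4)=-1→.O..X/XX.O.; (1,2)=+1→.O.../XXXO.*; (1,4)=+0→.O.../XX.OX
ply 2: .O.../XXXO. is terminal -1 (O); from .O.../XX.O. depth 6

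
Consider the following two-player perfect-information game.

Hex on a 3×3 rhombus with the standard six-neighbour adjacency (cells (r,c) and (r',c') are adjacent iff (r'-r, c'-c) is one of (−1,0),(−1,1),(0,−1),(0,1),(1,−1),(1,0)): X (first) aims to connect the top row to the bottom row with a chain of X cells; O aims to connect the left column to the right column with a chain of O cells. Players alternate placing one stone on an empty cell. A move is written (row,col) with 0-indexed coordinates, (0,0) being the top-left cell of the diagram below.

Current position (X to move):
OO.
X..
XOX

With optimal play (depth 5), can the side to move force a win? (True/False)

X winning at [OO./X../XOX]: True

[OO./X../XOX] X move#1: (0,2):+1/OOX/X../XOX*, (1,1):-1/OO./XX./XOX, (1,2):-1/OO./X.X/XOX
[OOX/X../XOX] O move#2: (1,1):-1/OOX/XO./XOX*, (1,2):-1/OOX/X.O/XOX
[OOX/XO./XOX] X move#3: (1,2):+1/OOX/XOX/XOX*
[OOX/XOX/XOX] end (terminal -1, O#4); searched OO./X../XOX to 5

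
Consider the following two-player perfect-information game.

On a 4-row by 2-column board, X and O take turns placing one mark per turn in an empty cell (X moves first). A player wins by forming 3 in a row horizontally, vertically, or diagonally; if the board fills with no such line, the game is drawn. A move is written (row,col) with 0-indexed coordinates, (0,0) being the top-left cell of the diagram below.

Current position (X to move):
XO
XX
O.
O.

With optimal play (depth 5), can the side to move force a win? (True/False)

X winning at [XO/XX/O./O.]: False

p1 X@[XO/XX/O./O.]: (2,1)[XO/XX/OX/O.]+0* (3,1)[XO/XX/O./OX]+0
p2 O@[XO/XX/OX/O.]: (3,1)[XO/XX/OX/OO]+0*
p3 X@[XO/XX/OX/OO] terminal +0; root [XO/XX/O./O.] d5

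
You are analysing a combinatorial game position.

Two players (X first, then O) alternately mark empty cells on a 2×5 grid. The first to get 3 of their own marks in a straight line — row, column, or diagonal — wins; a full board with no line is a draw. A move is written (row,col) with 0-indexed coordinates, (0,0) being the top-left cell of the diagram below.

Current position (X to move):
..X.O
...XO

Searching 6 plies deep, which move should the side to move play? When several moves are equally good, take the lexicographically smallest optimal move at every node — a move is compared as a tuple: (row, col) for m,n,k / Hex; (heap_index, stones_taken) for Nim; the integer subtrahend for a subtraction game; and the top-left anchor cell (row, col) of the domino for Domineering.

X's best at [..X.O/...XO]: (0,1)

ply 1, X at ..X.O/...XO | (0,0)=+0→X.X.O/...XO; (0,1)=+1→.XX.O/...XO*; (0,3)=+0→..XXO/...XO; (1,0)=+0→..X.O/X..XO; (1,1)=+1→..X.O/.X.XO; (1,2)=+1→..X.O/..XXO
ply 2, O at .XX.O/...XO | (0,0)=-1→OXX.O/...XO*; (0,3)=-1→.XXOO/...XO; (1,0)=-1→.XX.O/O..XO; (1,1)=-1→.XX.O/.O.XO; (1,2)=-1→.XX.O/..OXO
ply 3, X at OXX.O/...XO | (0,3)=+1→OXXXO/...XO*; (1,0)=+0→OXX.O/X..XO; (1,1)=+1→OXX.O/.X.XO; (1,2)=+1→OXX.O/..XXO
ply 4: OXXXO/...XO is terminal -1 (O); from ..X.O/...XO depth 6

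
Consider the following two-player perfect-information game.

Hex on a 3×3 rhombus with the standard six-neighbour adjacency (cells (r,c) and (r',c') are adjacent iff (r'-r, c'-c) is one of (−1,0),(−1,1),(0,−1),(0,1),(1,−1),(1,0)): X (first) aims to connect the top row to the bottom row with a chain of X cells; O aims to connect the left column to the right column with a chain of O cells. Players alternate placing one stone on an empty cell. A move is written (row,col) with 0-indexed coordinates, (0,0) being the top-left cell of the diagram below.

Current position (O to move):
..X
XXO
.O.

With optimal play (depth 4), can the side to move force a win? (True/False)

p1 O@[..X/XXO/.O.]: (0,0)[O.X/XXO/.O.]-1 (0,1)[.OX/XXO/.O.]-1 (2,0)[..X/XXO/OO.]+1* (2,2)[..X/XXO/.OO]-1
p2 X@[..X/XXO/OO.] terminal -1; root [..X/XXO/.O.] d4

O winning at [..X/XXO/.O.]: True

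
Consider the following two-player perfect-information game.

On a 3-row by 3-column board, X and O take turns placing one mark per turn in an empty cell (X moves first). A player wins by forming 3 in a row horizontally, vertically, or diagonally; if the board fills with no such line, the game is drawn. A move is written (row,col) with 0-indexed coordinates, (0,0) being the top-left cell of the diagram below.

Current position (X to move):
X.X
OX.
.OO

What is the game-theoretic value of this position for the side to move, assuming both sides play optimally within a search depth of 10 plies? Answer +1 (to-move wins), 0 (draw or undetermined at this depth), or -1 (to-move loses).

[X.X/OX./.OO] X move#1: (0,1):+1/XXX/OX./.OO*, (1,2):-1/X.X/OXX/.OO, (2,0):+1/X.X/OX./XOO
[XXX/OX./.OO] end (terminal -1, O#2); searched X.X/OX./.OO to 10

value(X.X/OX./.OO, X) = +1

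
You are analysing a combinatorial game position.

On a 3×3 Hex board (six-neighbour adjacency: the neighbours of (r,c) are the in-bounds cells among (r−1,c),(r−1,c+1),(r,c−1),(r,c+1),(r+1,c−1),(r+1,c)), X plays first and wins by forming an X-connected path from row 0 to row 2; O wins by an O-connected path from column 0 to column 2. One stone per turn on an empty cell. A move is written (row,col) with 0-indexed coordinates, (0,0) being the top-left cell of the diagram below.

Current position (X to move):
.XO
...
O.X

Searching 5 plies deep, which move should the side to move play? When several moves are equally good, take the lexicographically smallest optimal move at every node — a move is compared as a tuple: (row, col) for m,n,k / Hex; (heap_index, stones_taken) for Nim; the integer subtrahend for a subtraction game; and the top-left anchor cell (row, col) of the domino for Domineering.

[.XO/.../O.X] X move#1: (0,0):-1/XXO/.../O.X, (1,0):-1/.XO/X../O.X, (1,1):+1/.XO/.X./O.X*, (1,2):-1/.XO/..X/O.X, (2,1):-1/.XO/.../OXX
[.XO/.X./O.X] O move#2: (0,0):-1/OXO/.X./O.X*, (1,0):-1/.XO/OX./O.X, (1,2):-1/.XO/.XO/O.X, (2,1):-1/.XO/.X./OOX
[OXO/.X./O.X] X move#3: (1,0):+1/OXO/XX./O.X*, (1,2):+1/OXO/.XX/O.X, (2,1):+1/OXO/.X./OXX
[OXO/XX./O.X] O move#4: (1,2):-1/OXO/XXO/O.X*, (2,1):-1/OXO/XX./OOX
[OXO/XXO/O.X] X move#5: (2,1):+1/OXO/XXO/OXX*
[OXO/XXO/OXX] end (terminal -1, O#6); searched .XO/.../O.X to 5

X's best at [.XO/.../O.X]: (1,1)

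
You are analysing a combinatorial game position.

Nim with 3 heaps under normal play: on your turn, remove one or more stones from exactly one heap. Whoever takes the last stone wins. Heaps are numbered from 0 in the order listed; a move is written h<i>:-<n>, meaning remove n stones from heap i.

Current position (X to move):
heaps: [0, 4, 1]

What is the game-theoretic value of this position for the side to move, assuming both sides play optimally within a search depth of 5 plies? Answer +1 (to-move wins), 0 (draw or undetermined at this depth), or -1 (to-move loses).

value((0,4,1), X) = +1

[(0,4,1)] X move#1: h1:-1:-1/(0,3,1), h1:-2:-1/(0,2,1), h1:-3:+1/(0,1,1)*, h1:-4:-1/(0,0,1), h2:-1:-1/(0,4,0)
[(0,1,1)] O move#2: h1:-1:-1/(0,0,1)*, h2:-1:-1/(0,1,0)
[(0,0,1)] X move#3: h2:-1:+1/(0,0,0)*
[(0,0,0)] end (terminal -1, O#4); searched (0,4,1) to 5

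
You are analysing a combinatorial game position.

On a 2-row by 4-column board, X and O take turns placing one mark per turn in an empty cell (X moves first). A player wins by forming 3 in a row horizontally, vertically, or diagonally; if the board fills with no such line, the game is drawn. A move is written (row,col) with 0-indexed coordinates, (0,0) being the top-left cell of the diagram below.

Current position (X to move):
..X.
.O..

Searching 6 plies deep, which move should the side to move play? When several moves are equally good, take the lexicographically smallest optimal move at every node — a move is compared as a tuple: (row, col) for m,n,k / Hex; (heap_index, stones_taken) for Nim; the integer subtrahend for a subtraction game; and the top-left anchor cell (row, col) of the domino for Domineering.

[..X./.O..] X move#1: (0,0):+0/X.X./.O.., (0,1):+1/.XX./.O..*, (0,3):+0/..XX/.O.., (1,0):+0/..X./XO.., (1,2):+0/..X./.OX., (1,3):+0/..X./.O.X
[.XX./.O..] O move#2: (0,0):-1/OXX./.O..*, (0,3):-1/.XXO/.O.., (1,0):-1/.XX./OO.., (1,2):-1/.XX./.OO., (1,3):-1/.XX./.O.O
[OXX./.O..] X move#3: (0,3):+1/OXXX/.O..*, (1,0):+0/OXX./XO.., (1,2):+0/OXX./.OX., (1,3):+0/OXX./.O.X
[OXXX/.O..] end (terminal -1, O#4); searched ..X./.O.. to 6

X's best at [..X./.O..]: (0,1)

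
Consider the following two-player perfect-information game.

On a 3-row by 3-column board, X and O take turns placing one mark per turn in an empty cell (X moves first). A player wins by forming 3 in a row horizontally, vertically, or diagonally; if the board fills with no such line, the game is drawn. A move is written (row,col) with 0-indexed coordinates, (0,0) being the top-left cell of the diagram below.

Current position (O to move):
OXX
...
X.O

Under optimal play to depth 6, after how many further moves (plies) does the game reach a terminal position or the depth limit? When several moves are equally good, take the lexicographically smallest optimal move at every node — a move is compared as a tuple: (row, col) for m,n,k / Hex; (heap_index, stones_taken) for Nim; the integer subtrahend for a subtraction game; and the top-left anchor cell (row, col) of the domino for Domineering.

[OXX/.../X.O] O move#1: (1,0):-1/OXX/O../X.O, (1,1):+1/OXX/.O./X.O*, (1,2):-1/OXX/..O/X.O, (2,1):-1/OXX/.../XOO
[OXX/.O./X.O] end (terminal -1, X#2); searched OXX/.../X.O to 6

PV length from [OXX/.../X.O]: 1 ply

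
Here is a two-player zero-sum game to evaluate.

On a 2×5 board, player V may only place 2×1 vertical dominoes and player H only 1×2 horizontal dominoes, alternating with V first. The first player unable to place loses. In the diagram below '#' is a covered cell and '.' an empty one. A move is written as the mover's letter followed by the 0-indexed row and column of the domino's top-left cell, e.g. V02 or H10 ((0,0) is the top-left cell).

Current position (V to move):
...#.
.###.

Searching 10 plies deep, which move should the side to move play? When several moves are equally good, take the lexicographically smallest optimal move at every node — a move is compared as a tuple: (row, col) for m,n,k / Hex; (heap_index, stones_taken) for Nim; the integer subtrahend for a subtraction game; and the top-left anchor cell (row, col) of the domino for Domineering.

p1 V@[...#./.###.]: V00[#..#./####.]+1* V04[...##/.####]-1
p2 H@[#..#./####.]: H01[####./####.]-1*
p3 V@[####./####.]: V04[#####/#####]+1*
p4 H@[#####/#####] terminal -1; root [...#./.###.] d10

V's best at [...#./.###.]: V00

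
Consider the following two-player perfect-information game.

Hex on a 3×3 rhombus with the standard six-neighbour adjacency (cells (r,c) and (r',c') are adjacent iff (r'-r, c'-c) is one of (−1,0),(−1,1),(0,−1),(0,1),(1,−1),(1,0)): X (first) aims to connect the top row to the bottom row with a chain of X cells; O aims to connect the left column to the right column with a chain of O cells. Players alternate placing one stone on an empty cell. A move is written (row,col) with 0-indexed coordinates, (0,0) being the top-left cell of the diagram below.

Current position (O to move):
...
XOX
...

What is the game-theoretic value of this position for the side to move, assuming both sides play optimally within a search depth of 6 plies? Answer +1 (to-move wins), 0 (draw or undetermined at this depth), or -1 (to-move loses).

value(.../XOX/..., O) = -1

[.../XOX/...] O move#1: (0,0):-1/O../XOX/...*, (0,1):-1/.O./XOX/..., (0,2):-1/..O/XOX/..., (2,0):-1/.../XOX/O.., (2,1):-1/.../XOX/.O., (2,2):-1/.../XOX/..O
[O../XOX/...] X move#2: (0,1):+1/OX./XOX/...*, (0,2):+1/O.X/XOX/..., (2,0):+1/O../XOX/X.., (2,1):-1/O../XOX/.X., (2,2):-1/O../XOX/..X
[OX./XOX/...] O move#3: (0,2):-1/OXO/XOX/...*, (2,0):-1/OX./XOX/O.., (2,1):-1/OX./XOX/.O., (2,2):-1/OX./XOX/..O
[OXO/XOX/...] X move#4: (2,0):+1/OXO/XOX/X..*, (2,1):-1/OXO/XOX/.X., (2,2):-1/OXO/XOX/..X
[OXO/XOX/X..] end (terminal -1, O#5); searched .../XOX/... to 6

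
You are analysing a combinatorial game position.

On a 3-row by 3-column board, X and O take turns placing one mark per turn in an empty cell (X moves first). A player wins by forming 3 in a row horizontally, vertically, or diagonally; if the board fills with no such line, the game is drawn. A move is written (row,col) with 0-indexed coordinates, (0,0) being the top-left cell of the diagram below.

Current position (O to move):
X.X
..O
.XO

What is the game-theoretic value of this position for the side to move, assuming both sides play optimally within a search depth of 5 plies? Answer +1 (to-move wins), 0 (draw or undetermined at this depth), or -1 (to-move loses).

value(X.X/..O/.XO, O) = -1

[X.X/..O/.XO] O move#1: (0,1):-1/XOX/..O/.XO*, (1,0):-1/X.X/O.O/.XO, (1,1):-1/X.X/.OO/.XO, (2,0):-1/X.X/..O/OXO
[XOX/..O/.XO] X move#2: (1,0):+0/XOX/X.O/.XO, (1,1):+0/XOX/.XO/.XO, (2,0):+1/XOX/..O/XXO*
[XOX/..O/XXO] O move#3: (1,0):-1/XOX/O.O/XXO*, (1,1):-1/XOX/.OO/XXO
[XOX/O.O/XXO] X move#4: (1,1):+1/XOX/OXO/XXO*
[XOX/OXO/XXO] end (terminal -1, O#5); searched X.X/..O/.XO to 5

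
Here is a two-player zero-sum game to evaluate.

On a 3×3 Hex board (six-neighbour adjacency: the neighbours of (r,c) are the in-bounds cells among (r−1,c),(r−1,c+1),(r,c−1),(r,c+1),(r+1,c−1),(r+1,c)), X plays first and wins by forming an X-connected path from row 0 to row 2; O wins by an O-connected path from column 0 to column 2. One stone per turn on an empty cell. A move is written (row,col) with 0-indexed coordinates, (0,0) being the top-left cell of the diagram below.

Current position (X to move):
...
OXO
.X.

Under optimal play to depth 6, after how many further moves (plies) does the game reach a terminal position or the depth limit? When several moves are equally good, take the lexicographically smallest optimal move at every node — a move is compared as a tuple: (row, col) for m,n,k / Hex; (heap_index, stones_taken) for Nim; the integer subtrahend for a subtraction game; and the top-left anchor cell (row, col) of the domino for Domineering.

[.../OXO/.X.] X move#1: (0,0):+1/X../OXO/.X.*, (0,1):+1/.X./OXO/.X., (0,2):+1/..X/OXO/.X., (2,0):+1/.../OXO/XX., (2,2):+1/.../OXO/.XX
[X../OXO/.X.] O move#2: (0,1):-1/XO./OXO/.X.*, (0,2):-1/X.O/OXO/.X., (2,0):-1/X../OXO/OX., (2,2):-1/X../OXO/.XO
[XO./OXO/.X.] X move#3: (0,2):+1/XOX/OXO/.X.*, (2,0):-1/XO./OXO/XX., (2,2):-1/XO./OXO/.XX
[XOX/OXO/.X.] end (terminal -1, O#4); searched .../OXO/.X. to 6

PV length from [.../OXO/.X.]: 3 plies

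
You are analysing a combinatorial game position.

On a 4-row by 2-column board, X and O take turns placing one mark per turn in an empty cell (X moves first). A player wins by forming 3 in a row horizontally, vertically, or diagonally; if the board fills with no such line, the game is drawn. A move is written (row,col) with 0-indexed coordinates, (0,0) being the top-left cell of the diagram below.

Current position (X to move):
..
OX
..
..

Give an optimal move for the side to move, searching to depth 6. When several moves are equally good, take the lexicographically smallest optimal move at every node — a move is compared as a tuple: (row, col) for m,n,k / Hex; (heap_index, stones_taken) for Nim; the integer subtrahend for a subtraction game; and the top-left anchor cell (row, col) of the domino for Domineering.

[../OX/../..] X move#1: (0,0):+0/X./OX/../.., (0,1):+0/.X/OX/../.., (2,0):+0/../OX/X./.., (2,1):+1/../OX/.X/..*, (3,0):+0/../OX/../X., (3,1):+0/../OX/../.X
[../OX/.X/..] O move#2: (0,0):-1/O./OX/.X/..*, (0,1):-1/.O/OX/.X/.., (2,0):-1/../OX/OX/.., (3,0):-1/../OX/.X/O., (3,1):-1/../OX/.X/.O
[O./OX/.X/..] X move#3: (0,1):+1/OX/OX/.X/..*, (2,0):+1/O./OX/XX/.., (3,0):-1/O./OX/.X/X., (3,1):+1/O./OX/.X/.X
[OX/OX/.X/..] end (terminal -1, O#4); searched ../OX/../.. to 6

X's best at [../OX/../..]: (2,1)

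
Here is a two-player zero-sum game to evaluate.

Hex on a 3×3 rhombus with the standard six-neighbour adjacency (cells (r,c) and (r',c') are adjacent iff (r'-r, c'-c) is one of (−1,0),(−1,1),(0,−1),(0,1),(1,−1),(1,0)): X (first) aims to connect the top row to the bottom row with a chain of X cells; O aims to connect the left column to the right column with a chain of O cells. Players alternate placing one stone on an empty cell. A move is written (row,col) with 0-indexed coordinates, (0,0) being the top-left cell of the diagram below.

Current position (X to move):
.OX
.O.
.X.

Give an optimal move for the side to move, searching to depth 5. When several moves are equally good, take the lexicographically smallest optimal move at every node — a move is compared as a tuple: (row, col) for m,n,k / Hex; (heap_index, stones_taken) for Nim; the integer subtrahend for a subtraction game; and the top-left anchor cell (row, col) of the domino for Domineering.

ply 1, X at .OX/.O./.X. | (0,0)=-1→XOX/.O./.X.; (1,0)=-1→.OX/XO./.X.; (1,2)=+1→.OX/.OX/.X.*; (2,0)=-1→.OX/.O./XX.; (2,2)=-1→.OX/.O./.XX
ply 2: .OX/.OX/.X. is terminal -1 (O); from .OX/.O./.X. depth 5

X's best at [.OX/.O./.X.]: (1,2)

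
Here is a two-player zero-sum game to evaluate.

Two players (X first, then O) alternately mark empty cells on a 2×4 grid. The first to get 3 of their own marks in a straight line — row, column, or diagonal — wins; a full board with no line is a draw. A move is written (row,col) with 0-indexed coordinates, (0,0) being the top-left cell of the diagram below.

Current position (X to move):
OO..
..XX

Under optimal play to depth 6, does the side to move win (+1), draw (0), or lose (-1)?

value(OO../..XX, X) = +1

[OO../..XX] X move#1: (0,2):+0/OOX./..XX, (0,3):-1/OO.X/..XX, (1,0):-1/OO../X.XX, (1,1):+1/OO../.XXX*
[OO../.XXX] end (terminal -1, O#2); searched OO../..XX to 6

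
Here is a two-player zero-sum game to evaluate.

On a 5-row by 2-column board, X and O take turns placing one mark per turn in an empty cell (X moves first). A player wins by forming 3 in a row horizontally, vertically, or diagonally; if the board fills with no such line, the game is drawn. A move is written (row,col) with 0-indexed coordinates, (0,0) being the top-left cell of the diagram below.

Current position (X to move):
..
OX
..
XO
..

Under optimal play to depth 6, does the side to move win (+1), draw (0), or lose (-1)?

value(../OX/../XO/.., X) = 0

ply 1, X at ../OX/../XO/.. | (0,0)=+0→X./OX/../XO/..*; (0,1)=+0→.X/OX/../XO/..; (2,0)=+0→../OX/X./XO/..; (2,1)=+0→../OX/.X/XO/..; (4,0)=+0→../OX/../XO/X.; (4,1)=+0→../OX/../XO/.X
ply 2, O at X./OX/../XO/.. | (0,1)=+0→XO/OX/../XO/..*; (2,0)=+0→X./OX/O./XO/..; (2,1)=+0→X./OX/.O/XO/..; (4,0)=+0→X./OX/../XO/O.; (4,1)=+0→X./OX/../XO/.O
ply 3, X at XO/OX/../XO/.. | (2,0)=+0→XO/OX/X./XO/..*; (2,1)=+0→XO/OX/.X/XO/..; (4,0)=+0→XO/OX/../XO/X.; (4,1)=+0→XO/OX/../XO/.X
ply 4, O at XO/OX/X./XO/.. | (2,1)=-1→XO/OX/XO/XO/..; (4,0)=+0→XO/OX/X./XO/O.*; (4,1)=-1→XO/OX/X./XO/.O
ply 5, X at XO/OX/X./XO/O. | (2,1)=+0→XO/OX/XX/XO/O.*; (4,1)=+0→XO/OX/X./XO/OX
ply 6, O at XO/OX/XX/XO/O. | (4,1)=+0→XO/OX/XX/XO/OO*
ply 7: XO/OX/XX/XO/OO is terminal +0 (X); from ../OX/../XO/.. depth 6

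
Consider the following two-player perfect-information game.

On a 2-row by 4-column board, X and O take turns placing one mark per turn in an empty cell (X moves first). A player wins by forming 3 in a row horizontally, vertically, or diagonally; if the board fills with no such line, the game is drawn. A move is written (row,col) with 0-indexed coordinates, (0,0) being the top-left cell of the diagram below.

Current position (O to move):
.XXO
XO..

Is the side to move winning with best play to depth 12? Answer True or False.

[.XXO/XO..] O move#1: (0,0):+0/OXXO/XO..*, (1,2):-1/.XXO/XOO., (1,3):-1/.XXO/XO.O
[OXXO/XO..] X move#2: (1,2):+0/OXXO/XOX.*, (1,3):+0/OXXO/XO.X
[OXXO/XOX.] O move#3: (1,3):+0/OXXO/XOXO*
[OXXO/XOXO] end (terminal +0, X#4); searched .XXO/XO.. to 12

O winning at [.XXO/XO..]: False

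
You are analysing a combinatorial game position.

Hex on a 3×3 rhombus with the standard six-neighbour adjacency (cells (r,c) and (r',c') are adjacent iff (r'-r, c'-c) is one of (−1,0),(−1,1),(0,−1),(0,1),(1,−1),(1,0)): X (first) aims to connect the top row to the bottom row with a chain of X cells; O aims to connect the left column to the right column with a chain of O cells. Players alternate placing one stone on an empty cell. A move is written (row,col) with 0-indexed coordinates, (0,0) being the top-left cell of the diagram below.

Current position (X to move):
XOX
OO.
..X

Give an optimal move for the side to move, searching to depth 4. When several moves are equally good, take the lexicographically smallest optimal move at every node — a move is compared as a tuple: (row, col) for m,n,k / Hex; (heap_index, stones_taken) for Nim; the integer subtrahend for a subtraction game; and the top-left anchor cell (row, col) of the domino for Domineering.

X's best at [XOX/OO./..X]: (1,2)

[XOX/OO./..X] X move#1: (1,2):+1/XOX/OOX/..X*, (2,0):-1/XOX/OO./X.X, (2,1):-1/XOX/OO./.XX
[XOX/OOX/..X] end (terminal -1, O#2); searched XOX/OO./..X to 4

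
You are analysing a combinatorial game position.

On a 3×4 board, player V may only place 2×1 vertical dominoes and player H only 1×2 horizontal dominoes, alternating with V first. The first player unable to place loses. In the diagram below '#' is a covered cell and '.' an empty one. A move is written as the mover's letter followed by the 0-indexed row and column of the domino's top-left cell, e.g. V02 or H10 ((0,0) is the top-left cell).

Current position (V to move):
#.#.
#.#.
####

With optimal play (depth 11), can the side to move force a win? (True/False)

V winning at [#.#./#.#./####]: True

[#.#./#.#./####] V move#1: V01:+1/###./###./####*, V03:+1/#.##/#.##/####
[###./###./####] end (terminal -1, H#2); searched #.#./#.#./#### to 11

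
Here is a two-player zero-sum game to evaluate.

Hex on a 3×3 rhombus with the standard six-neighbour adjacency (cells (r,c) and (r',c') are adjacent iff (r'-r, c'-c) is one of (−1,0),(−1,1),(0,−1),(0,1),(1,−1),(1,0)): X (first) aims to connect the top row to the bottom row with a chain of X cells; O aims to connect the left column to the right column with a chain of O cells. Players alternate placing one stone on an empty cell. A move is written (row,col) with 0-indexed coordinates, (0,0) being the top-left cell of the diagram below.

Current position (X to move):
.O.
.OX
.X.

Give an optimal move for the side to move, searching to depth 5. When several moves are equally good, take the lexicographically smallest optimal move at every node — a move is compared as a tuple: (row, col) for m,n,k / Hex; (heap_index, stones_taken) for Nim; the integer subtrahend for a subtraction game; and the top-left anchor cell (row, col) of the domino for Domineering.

X's best at [.O./.OX/.X.]: (0,2)

[.O./.OX/.X.] X move#1: (0,0):-1/XO./.OX/.X., (0,2):+1/.OX/.OX/.X.*, (1,0):-1/.O./XOX/.X., (2,0):-1/.O./.OX/XX., (2,2):-1/.O./.OX/.XX
[.OX/.OX/.X.] end (terminal -1, O#2); searched .O./.OX/.X. to 5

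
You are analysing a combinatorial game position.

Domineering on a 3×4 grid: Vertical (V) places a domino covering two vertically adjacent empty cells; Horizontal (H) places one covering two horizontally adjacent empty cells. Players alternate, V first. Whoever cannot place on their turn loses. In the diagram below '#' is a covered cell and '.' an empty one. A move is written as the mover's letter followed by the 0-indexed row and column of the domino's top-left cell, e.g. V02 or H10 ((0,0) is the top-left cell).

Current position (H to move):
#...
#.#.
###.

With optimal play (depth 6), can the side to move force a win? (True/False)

[#.../#.#./###.] H move#1: H01:-1/###./#.#./###.*, H02:-1/#.##/#.#./###.
[###./#.#./###.] V move#2: V03:+1/####/#.##/###.*, V13:+1/###./#.##/####
[####/#.##/###.] end (terminal -1, H#3); searched #.../#.#./###. to 6

H winning at [#.../#.#./###.]: False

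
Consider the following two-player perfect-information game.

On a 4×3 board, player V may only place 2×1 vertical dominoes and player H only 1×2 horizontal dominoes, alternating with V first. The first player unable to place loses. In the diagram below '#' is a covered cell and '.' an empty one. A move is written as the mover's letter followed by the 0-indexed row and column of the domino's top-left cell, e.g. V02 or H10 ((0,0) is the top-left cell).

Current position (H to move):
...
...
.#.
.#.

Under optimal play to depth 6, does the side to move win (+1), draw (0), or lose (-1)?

value(.../.../.#./.#., H) = -1

[.../.../.#./.#.] H move#1: H00:-1/##./.../.#./.#.*, H01:-1/.##/.../.#./.#., H10:-1/.../##./.#./.#., H11:-1/.../.##/.#./.#.
[##./.../.#./.#.] V move#2: V02:+1/###/..#/.#./.#.*, V10:+1/##./#../##./.#., V12:+1/##./..#/.##/.#., V20:+1/##./.../##./##., V22:+1/##./.../.##/.##
[###/..#/.#./.#.] H move#3: H10:-1/###/###/.#./.#.*
[###/###/.#./.#.] V move#4: V20:+1/###/###/##./##.*, V22:+1/###/###/.##/.##
[###/###/##./##.] end (terminal -1, H#5); searched .../.../.#./.#. to 6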